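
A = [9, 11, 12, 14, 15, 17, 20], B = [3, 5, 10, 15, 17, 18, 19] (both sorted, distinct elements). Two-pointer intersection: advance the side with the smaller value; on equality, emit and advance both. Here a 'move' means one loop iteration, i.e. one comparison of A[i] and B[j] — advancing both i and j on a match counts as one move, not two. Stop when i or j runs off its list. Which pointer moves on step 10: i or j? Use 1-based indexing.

j

[i=1,j=1] 9>3 → j++
[i=1,j=2] 9>5 → j++
[i=1,j=3] 9<10 → i++
[i=2,j=3] 11>10 → j++
[i=2,j=4] 11<15 → i++
[i=3,j=4] 12<15 → i++
[i=4,j=4] 14<15 → i++
[i=5,j=4] 15==15 emit → i++,j++
[i=6,j=5] 17==17 emit → i++,j++
[i=7,j=6] 20>18 → j++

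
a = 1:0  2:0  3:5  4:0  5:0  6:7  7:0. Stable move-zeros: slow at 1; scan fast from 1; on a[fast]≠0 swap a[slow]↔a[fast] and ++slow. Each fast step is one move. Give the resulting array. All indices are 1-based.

[5, 7, 0, 0, 0, 0, 0]

slow=1 fast=1: a[fast]=0, fast++
slow=1 fast=2: a[fast]=0, fast++
slow=1 fast=3: a[fast]=5≠0 swap→a[1]=5, slow++,fast++
slow=2 fast=4: a[fast]=0, fast++
slow=2 fast=5: a[fast]=0, fast++
slow=2 fast=6: a[fast]=7≠0 swap→a[2]=7, slow++,fast++
slow=3 fast=7: a[fast]=0, fast++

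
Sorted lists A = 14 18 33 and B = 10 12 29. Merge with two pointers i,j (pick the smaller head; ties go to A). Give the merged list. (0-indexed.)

[10, 12, 14, 18, 29, 33]

i=0 j=0: A[i]=14>B[j]=10 take 10, j++
i=0 j=1: A[i]=14>B[j]=12 take 12, j++
i=0 j=2: A[i]=14<=B[j]=29 take 14, i++
i=1 j=2: A[i]=18<=B[j]=29 take 18, i++
i=2 j=2: A[i]=33>B[j]=29 take 29, j++
i=2 j=3: B done, take A[i]=33, i++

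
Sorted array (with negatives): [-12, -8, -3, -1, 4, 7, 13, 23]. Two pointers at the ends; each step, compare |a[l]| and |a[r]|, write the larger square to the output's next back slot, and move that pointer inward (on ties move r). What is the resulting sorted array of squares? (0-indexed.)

[1, 9, 16, 49, 64, 144, 169, 529]

[0,7] |-12|<=|23| out[7]=529 → r--
[0,6] |-12|<=|13| out[6]=169 → r--
[0,5] |-12|>|7| out[5]=144 → l++
[1,5] |-8|>|7| out[4]=64 → l++
[2,5] |-3|<=|7| out[3]=49 → r--
[2,4] |-3|<=|4| out[2]=16 → r--
[2,3] |-3|>|-1| out[1]=9 → l++
[3,3] |-1|<=|-1| out[0]=1 → r--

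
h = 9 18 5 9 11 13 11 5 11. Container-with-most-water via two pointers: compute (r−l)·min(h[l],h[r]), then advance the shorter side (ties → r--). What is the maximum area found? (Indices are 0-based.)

max area = 77

l=0 r=8: min(9,11)*8=72 best=72 *, l++
l=1 r=8: min(18,11)*7=77 best=77 *, r--
l=1 r=7: min(18,5)*6=30 best=77, r--
l=1 r=6: min(18,11)*5=55 best=77, r--
l=1 r=5: min(18,13)*4=52 best=77, r--
l=1 r=4: min(18,11)*3=33 best=77, r--
l=1 r=3: min(18,9)*2=18 best=77, r--
l=1 r=2: min(18,5)*1=5 best=77, r--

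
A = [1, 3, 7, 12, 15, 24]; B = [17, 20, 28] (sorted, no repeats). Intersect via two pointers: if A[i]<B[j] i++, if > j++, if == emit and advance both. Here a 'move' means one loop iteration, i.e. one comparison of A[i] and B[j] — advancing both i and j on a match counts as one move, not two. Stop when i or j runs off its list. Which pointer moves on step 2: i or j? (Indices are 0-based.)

[i=0,j=0] 1<17 → i++
[i=1,j=0] 3<17 → i++

i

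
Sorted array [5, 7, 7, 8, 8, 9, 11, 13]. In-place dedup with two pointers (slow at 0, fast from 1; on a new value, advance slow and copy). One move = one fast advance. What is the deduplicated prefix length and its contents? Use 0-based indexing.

(s=0,f=1) a[fast]=7≠a[slow]=5 write a[1]=7 → slow++,fast++
(s=1,f=2) a[fast]=7=a[slow] dup → fast++
(s=1,f=3) a[fast]=8≠a[slow]=7 write a[2]=8 → slow++,fast++
(s=2,f=4) a[fast]=8=a[slow] dup → fast++
(s=2,f=5) a[fast]=9≠a[slow]=8 write a[3]=9 → slow++,fast++
(s=3,f=6) a[fast]=11≠a[slow]=9 write a[4]=11 → slow++,fast++
(s=4,f=7) a[fast]=13≠a[slow]=11 write a[5]=13 → slow++,fast++

length 6; prefix = [5, 7, 8, 9, 11, 13]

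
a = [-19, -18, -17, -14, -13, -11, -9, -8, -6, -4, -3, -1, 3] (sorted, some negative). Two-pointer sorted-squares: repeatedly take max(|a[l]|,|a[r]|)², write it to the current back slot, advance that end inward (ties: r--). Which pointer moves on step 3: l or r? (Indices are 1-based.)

[1,13] |-19|>|3| out[13]=361 → l++
[2,13] |-18|>|3| out[12]=324 → l++
[3,13] |-17|>|3| out[11]=289 → l++

l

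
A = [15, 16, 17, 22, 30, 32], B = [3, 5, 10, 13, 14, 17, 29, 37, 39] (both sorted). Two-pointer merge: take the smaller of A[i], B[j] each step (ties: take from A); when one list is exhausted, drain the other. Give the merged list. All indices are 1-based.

[i=1,j=1] A[i]=15>B[j]=3 take 3 → j++
[i=1,j=2] A[i]=15>B[j]=5 take 5 → j++
[i=1,j=3] A[i]=15>B[j]=10 take 10 → j++
[i=1,j=4] A[i]=15>B[j]=13 take 13 → j++
[i=1,j=5] A[i]=15>B[j]=14 take 14 → j++
[i=1,j=6] A[i]=15<=B[j]=17 take 15 → i++
[i=2,j=6] A[i]=16<=B[j]=17 take 16 → i++
[i=3,j=6] A[i]=17<=B[j]=17 take 17 → i++
[i=4,j=6] A[i]=22>B[j]=17 take 17 → j++
[i=4,j=7] A[i]=22<=B[j]=29 take 22 → i++
[i=5,j=7] A[i]=30>B[j]=29 take 29 → j++
[i=5,j=8] A[i]=30<=B[j]=37 take 30 → i++
[i=6,j=8] A[i]=32<=B[j]=37 take 32 → i++
[i=7,j=8] A done, take B[j]=37 → j++
[i=7,j=9] A done, take B[j]=39 → j++

[3, 5, 10, 13, 14, 15, 16, 17, 17, 22, 29, 30, 32, 37, 39]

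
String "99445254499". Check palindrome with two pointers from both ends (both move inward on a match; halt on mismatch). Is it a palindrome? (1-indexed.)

l=1 r=11: '9'=='9', l++,r--
l=2 r=10: '9'=='9', l++,r--
l=3 r=9: '4'=='4', l++,r--
l=4 r=8: '4'=='4', l++,r--
l=5 r=7: '5'=='5', l++,r--

palindrome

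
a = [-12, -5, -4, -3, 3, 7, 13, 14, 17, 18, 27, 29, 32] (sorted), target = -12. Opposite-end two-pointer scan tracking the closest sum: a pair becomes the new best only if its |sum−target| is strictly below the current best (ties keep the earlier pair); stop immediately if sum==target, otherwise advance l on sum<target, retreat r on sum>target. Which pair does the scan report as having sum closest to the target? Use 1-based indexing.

pair (-12, 3) with sum -9 (|Δ|=3)

[1,13] -12+32=20 d=32 * → r--
[1,12] -12+29=17 d=29 * → r--
[1,11] -12+27=15 d=27 * → r--
[1,10] -12+18=6 d=18 * → r--
[1,9] -12+17=5 d=17 * → r--
[1,8] -12+14=2 d=14 * → r--
[1,7] -12+13=1 d=13 * → r--
[1,6] -12+7=-5 d=7 * → r--
[1,5] -12+3=-9 d=3 * → r--
[1,4] -12+-3=-15 d=3 → l++
[2,4] -5+-3=-8 d=4 → r--
[2,3] -5+-4=-9 d=3 → r--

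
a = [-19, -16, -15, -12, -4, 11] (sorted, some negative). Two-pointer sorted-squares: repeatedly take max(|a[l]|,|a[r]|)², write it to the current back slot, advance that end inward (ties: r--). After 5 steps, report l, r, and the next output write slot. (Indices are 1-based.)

l=1 r=6: |-19|>|11| out[6]=361, l++
l=2 r=6: |-16|>|11| out[5]=256, l++
l=3 r=6: |-15|>|11| out[4]=225, l++
l=4 r=6: |-12|>|11| out[3]=144, l++
l=5 r=6: |-4|<=|11| out[2]=121, r--

l=5, r=5, next write slot=1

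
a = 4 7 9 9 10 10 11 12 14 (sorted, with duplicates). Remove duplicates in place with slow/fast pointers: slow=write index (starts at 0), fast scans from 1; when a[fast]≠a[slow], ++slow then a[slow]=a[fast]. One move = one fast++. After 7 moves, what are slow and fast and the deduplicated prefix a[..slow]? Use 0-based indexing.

slow=5, fast=8, prefix=[4, 7, 9, 10, 11, 12]

(s=0,f=1) a[fast]=7≠a[slow]=4 write a[1]=7 → slow++,fast++
(s=1,f=2) a[fast]=9≠a[slow]=7 write a[2]=9 → slow++,fast++
(s=2,f=3) a[fast]=9=a[slow] dup → fast++
(s=2,f=4) a[fast]=10≠a[slow]=9 write a[3]=10 → slow++,fast++
(s=3,f=5) a[fast]=10=a[slow] dup → fast++
(s=3,f=6) a[fast]=11≠a[slow]=10 write a[4]=11 → slow++,fast++
(s=4,f=7) a[fast]=12≠a[slow]=11 write a[5]=12 → slow++,fast++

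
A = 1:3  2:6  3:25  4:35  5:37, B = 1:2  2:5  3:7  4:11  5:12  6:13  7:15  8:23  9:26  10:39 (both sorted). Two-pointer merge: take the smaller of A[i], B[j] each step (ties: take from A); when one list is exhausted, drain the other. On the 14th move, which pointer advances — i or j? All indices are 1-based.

[i=1,j=1] A[i]=3>B[j]=2 take 2 → j++
[i=1,j=2] A[i]=3<=B[j]=5 take 3 → i++
[i=2,j=2] A[i]=6>B[j]=5 take 5 → j++
[i=2,j=3] A[i]=6<=B[j]=7 take 6 → i++
[i=3,j=3] A[i]=25>B[j]=7 take 7 → j++
[i=3,j=4] A[i]=25>B[j]=11 take 11 → j++
[i=3,j=5] A[i]=25>B[j]=12 take 12 → j++
[i=3,j=6] A[i]=25>B[j]=13 take 13 → j++
[i=3,j=7] A[i]=25>B[j]=15 take 15 → j++
[i=3,j=8] A[i]=25>B[j]=23 take 23 → j++
[i=3,j=9] A[i]=25<=B[j]=26 take 25 → i++
[i=4,j=9] A[i]=35>B[j]=26 take 26 → j++
[i=4,j=10] A[i]=35<=B[j]=39 take 35 → i++
[i=5,j=10] A[i]=37<=B[j]=39 take 37 → i++

i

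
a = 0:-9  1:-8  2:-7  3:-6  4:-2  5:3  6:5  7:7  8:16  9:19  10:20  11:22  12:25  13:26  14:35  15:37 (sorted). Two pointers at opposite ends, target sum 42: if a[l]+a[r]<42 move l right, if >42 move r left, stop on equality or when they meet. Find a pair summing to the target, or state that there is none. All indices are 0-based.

(5, 37)

[0,15] -9+37=28 <42 → l++
[1,15] -8+37=29 <42 → l++
[2,15] -7+37=30 <42 → l++
[3,15] -6+37=31 <42 → l++
[4,15] -2+37=35 <42 → l++
[5,15] 3+37=40 <42 → l++
[6,15] 5+37=42 → found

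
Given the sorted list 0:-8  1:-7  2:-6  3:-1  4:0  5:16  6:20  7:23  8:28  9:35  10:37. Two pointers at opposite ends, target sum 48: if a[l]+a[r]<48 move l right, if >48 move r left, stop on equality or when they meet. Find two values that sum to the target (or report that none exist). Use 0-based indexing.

[0,10] -8+37=29 <48 → l++
[1,10] -7+37=30 <48 → l++
[2,10] -6+37=31 <48 → l++
[3,10] -1+37=36 <48 → l++
[4,10] 0+37=37 <48 → l++
[5,10] 16+37=53 >48 → r--
[5,9] 16+35=51 >48 → r--
[5,8] 16+28=44 <48 → l++
[6,8] 20+28=48 → found

(20, 28)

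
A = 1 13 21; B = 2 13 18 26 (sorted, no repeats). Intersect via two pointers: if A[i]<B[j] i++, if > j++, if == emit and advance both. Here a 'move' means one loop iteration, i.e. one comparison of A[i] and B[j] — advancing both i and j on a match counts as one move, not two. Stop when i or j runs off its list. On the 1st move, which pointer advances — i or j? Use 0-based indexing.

i

[i=0,j=0] 1<2 → i++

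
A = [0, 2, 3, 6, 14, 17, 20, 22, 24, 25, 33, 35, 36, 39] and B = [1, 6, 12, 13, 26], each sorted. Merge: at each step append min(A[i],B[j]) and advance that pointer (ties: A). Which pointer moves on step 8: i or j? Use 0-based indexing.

i=0 j=0: A[i]=0<=B[j]=1 take 0, i++
i=1 j=0: A[i]=2>B[j]=1 take 1, j++
i=1 j=1: A[i]=2<=B[j]=6 take 2, i++
i=2 j=1: A[i]=3<=B[j]=6 take 3, i++
i=3 j=1: A[i]=6<=B[j]=6 take 6, i++
i=4 j=1: A[i]=14>B[j]=6 take 6, j++
i=4 j=2: A[i]=14>B[j]=12 take 12, j++
i=4 j=3: A[i]=14>B[j]=13 take 13, j++

j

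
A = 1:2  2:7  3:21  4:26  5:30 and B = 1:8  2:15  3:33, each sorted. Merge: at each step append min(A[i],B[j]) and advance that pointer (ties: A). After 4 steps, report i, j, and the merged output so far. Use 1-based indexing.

i=1 j=1: A[i]=2<=B[j]=8 take 2, i++
i=2 j=1: A[i]=7<=B[j]=8 take 7, i++
i=3 j=1: A[i]=21>B[j]=8 take 8, j++
i=3 j=2: A[i]=21>B[j]=15 take 15, j++

i=3, j=3, merged so far=[2, 7, 8, 15]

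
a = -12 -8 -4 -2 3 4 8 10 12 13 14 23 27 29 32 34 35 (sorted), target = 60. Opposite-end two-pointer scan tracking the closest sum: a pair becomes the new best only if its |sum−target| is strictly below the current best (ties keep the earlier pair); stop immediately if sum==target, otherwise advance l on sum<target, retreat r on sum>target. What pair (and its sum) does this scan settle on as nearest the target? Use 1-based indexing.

[1,17] -12+35=23 d=37 * → l++
[2,17] -8+35=27 d=33 * → l++
[3,17] -4+35=31 d=29 * → l++
[4,17] -2+35=33 d=27 * → l++
[5,17] 3+35=38 d=22 * → l++
[6,17] 4+35=39 d=21 * → l++
[7,17] 8+35=43 d=17 * → l++
[8,17] 10+35=45 d=15 * → l++
[9,17] 12+35=47 d=13 * → l++
[10,17] 13+35=48 d=12 * → l++
[11,17] 14+35=49 d=11 * → l++
[12,17] 23+35=58 d=2 * → l++
[13,17] 27+35=62 d=2 → r--
[13,16] 27+34=61 d=1 * → r--
[13,15] 27+32=59 d=1 → l++
[14,15] 29+32=61 d=1 → r--

pair (27, 34) with sum 61 (|Δ|=1)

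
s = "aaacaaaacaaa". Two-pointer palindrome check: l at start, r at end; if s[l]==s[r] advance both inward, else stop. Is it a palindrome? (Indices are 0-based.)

palindrome

l=0 r=11: 'a'=='a', l++,r--
l=1 r=10: 'a'=='a', l++,r--
l=2 r=9: 'a'=='a', l++,r--
l=3 r=8: 'c'=='c', l++,r--
l=4 r=7: 'a'=='a', l++,r--
l=5 r=6: 'a'=='a', l++,r--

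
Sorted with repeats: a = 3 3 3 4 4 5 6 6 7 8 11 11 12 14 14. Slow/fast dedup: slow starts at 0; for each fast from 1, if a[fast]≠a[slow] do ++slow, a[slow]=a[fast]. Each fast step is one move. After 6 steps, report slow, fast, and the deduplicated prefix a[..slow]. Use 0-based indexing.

slow=0 fast=1: a[fast]=3=a[slow] dup, fast++
slow=0 fast=2: a[fast]=3=a[slow] dup, fast++
slow=0 fast=3: a[fast]=4≠a[slow]=3 write a[1]=4, slow++,fast++
slow=1 fast=4: a[fast]=4=a[slow] dup, fast++
slow=1 fast=5: a[fast]=5≠a[slow]=4 write a[2]=5, slow++,fast++
slow=2 fast=6: a[fast]=6≠a[slow]=5 write a[3]=6, slow++,fast++

slow=3, fast=7, prefix=[3, 4, 5, 6]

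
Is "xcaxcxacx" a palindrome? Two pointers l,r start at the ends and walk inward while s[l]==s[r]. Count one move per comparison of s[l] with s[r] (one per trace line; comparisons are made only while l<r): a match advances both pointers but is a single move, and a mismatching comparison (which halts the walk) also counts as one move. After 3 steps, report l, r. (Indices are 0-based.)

l=0 r=8: 'x'=='x', l++,r--
l=1 r=7: 'c'=='c', l++,r--
l=2 r=6: 'a'=='a', l++,r--

l=3, r=5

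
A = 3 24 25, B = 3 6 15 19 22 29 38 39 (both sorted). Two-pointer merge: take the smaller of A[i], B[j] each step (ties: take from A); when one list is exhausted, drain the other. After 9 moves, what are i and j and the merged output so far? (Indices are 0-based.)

i=3, j=6, merged so far=[3, 3, 6, 15, 19, 22, 24, 25, 29]

[i=0,j=0] A[i]=3<=B[j]=3 take 3 → i++
[i=1,j=0] A[i]=24>B[j]=3 take 3 → j++
[i=1,j=1] A[i]=24>B[j]=6 take 6 → j++
[i=1,j=2] A[i]=24>B[j]=15 take 15 → j++
[i=1,j=3] A[i]=24>B[j]=19 take 19 → j++
[i=1,j=4] A[i]=24>B[j]=22 take 22 → j++
[i=1,j=5] A[i]=24<=B[j]=29 take 24 → i++
[i=2,j=5] A[i]=25<=B[j]=29 take 25 → i++
[i=3,j=5] A done, take B[j]=29 → j++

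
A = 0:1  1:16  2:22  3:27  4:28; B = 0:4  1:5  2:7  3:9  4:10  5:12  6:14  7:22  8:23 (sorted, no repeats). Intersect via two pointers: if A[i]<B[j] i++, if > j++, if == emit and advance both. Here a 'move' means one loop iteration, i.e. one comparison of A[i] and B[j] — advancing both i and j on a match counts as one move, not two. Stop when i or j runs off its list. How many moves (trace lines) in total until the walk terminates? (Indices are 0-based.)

i=0 j=0: 1<4, i++
i=1 j=0: 16>4, j++
i=1 j=1: 16>5, j++
i=1 j=2: 16>7, j++
i=1 j=3: 16>9, j++
i=1 j=4: 16>10, j++
i=1 j=5: 16>12, j++
i=1 j=6: 16>14, j++
i=1 j=7: 16<22, i++
i=2 j=7: 22==22 emit, i++,j++
i=3 j=8: 27>23, j++

11 moves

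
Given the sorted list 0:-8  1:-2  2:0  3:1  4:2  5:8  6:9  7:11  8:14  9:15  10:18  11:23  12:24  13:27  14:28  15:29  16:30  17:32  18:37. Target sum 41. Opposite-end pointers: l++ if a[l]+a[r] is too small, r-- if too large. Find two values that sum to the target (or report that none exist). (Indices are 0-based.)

[0,18] -8+37=29 <41 → l++
[1,18] -2+37=35 <41 → l++
[2,18] 0+37=37 <41 → l++
[3,18] 1+37=38 <41 → l++
[4,18] 2+37=39 <41 → l++
[5,18] 8+37=45 >41 → r--
[5,17] 8+32=40 <41 → l++
[6,17] 9+32=41 → found

(9, 32)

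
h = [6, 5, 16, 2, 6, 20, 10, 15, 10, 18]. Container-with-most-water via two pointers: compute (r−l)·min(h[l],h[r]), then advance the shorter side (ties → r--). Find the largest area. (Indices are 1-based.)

l=1 r=10: min(6,18)*9=54 best=54 *, l++
l=2 r=10: min(5,18)*8=40 best=54, l++
l=3 r=10: min(16,18)*7=112 best=112 *, l++
l=4 r=10: min(2,18)*6=12 best=112, l++
l=5 r=10: min(6,18)*5=30 best=112, l++
l=6 r=10: min(20,18)*4=72 best=112, r--
l=6 r=9: min(20,10)*3=30 best=112, r--
l=6 r=8: min(20,15)*2=30 best=112, r--
l=6 r=7: min(20,10)*1=10 best=112, r--

max area = 112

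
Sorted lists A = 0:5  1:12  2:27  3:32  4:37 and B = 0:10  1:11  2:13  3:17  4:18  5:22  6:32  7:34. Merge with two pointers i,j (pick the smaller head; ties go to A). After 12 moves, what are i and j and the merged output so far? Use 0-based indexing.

i=4, j=8, merged so far=[5, 10, 11, 12, 13, 17, 18, 22, 27, 32, 32, 34]

[i=0,j=0] A[i]=5<=B[j]=10 take 5 → i++
[i=1,j=0] A[i]=12>B[j]=10 take 10 → j++
[i=1,j=1] A[i]=12>B[j]=11 take 11 → j++
[i=1,j=2] A[i]=12<=B[j]=13 take 12 → i++
[i=2,j=2] A[i]=27>B[j]=13 take 13 → j++
[i=2,j=3] A[i]=27>B[j]=17 take 17 → j++
[i=2,j=4] A[i]=27>B[j]=18 take 18 → j++
[i=2,j=5] A[i]=27>B[j]=22 take 22 → j++
[i=2,j=6] A[i]=27<=B[j]=32 take 27 → i++
[i=3,j=6] A[i]=32<=B[j]=32 take 32 → i++
[i=4,j=6] A[i]=37>B[j]=32 take 32 → j++
[i=4,j=7] A[i]=37>B[j]=34 take 34 → j++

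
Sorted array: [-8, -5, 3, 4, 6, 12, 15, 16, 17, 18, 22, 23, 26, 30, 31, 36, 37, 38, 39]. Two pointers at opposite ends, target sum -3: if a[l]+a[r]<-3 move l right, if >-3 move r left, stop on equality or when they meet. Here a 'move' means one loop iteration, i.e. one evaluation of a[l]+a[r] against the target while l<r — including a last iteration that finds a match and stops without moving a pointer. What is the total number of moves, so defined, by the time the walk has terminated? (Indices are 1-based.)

[1,19] -8+39=31 >-3 → r--
[1,18] -8+38=30 >-3 → r--
[1,17] -8+37=29 >-3 → r--
[1,16] -8+36=28 >-3 → r--
[1,15] -8+31=23 >-3 → r--
[1,14] -8+30=22 >-3 → r--
[1,13] -8+26=18 >-3 → r--
[1,12] -8+23=15 >-3 → r--
[1,11] -8+22=14 >-3 → r--
[1,10] -8+18=10 >-3 → r--
[1,9] -8+17=9 >-3 → r--
[1,8] -8+16=8 >-3 → r--
[1,7] -8+15=7 >-3 → r--
[1,6] -8+12=4 >-3 → r--
[1,5] -8+6=-2 >-3 → r--
[1,4] -8+4=-4 <-3 → l++
[2,4] -5+4=-1 >-3 → r--
[2,3] -5+3=-2 >-3 → r--

18 moves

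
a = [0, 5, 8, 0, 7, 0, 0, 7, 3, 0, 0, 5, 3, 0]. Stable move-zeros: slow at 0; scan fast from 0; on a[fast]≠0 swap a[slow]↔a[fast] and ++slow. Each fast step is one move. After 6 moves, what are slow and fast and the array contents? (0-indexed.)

slow=3, fast=6, a=[5, 8, 7, 0, 0, 0, 0, 7, 3, 0, 0, 5, 3, 0]

(s=0,f=0) a[fast]=0 → fast++
(s=0,f=1) a[fast]=5≠0 swap→a[0]=5 → slow++,fast++
(s=1,f=2) a[fast]=8≠0 swap→a[1]=8 → slow++,fast++
(s=2,f=3) a[fast]=0 → fast++
(s=2,f=4) a[fast]=7≠0 swap→a[2]=7 → slow++,fast++
(s=3,f=5) a[fast]=0 → fast++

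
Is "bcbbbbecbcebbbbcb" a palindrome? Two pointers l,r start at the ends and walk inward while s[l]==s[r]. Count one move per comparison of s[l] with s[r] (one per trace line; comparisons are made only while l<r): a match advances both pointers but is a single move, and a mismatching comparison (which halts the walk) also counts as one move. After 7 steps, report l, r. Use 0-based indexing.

[0,16] 'b'=='b' → l++,r--
[1,15] 'c'=='c' → l++,r--
[2,14] 'b'=='b' → l++,r--
[3,13] 'b'=='b' → l++,r--
[4,12] 'b'=='b' → l++,r--
[5,11] 'b'=='b' → l++,r--
[6,10] 'e'=='e' → l++,r--

l=7, r=9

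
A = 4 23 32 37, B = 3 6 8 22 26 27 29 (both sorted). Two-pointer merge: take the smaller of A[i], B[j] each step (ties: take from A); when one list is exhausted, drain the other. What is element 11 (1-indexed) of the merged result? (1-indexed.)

merged[11] = 37

[i=1,j=1] A[i]=4>B[j]=3 take 3 → j++
[i=1,j=2] A[i]=4<=B[j]=6 take 4 → i++
[i=2,j=2] A[i]=23>B[j]=6 take 6 → j++
[i=2,j=3] A[i]=23>B[j]=8 take 8 → j++
[i=2,j=4] A[i]=23>B[j]=22 take 22 → j++
[i=2,j=5] A[i]=23<=B[j]=26 take 23 → i++
[i=3,j=5] A[i]=32>B[j]=26 take 26 → j++
[i=3,j=6] A[i]=32>B[j]=27 take 27 → j++
[i=3,j=7] A[i]=32>B[j]=29 take 29 → j++
[i=3,j=8] B done, take A[i]=32 → i++
[i=4,j=8] B done, take A[i]=37 → i++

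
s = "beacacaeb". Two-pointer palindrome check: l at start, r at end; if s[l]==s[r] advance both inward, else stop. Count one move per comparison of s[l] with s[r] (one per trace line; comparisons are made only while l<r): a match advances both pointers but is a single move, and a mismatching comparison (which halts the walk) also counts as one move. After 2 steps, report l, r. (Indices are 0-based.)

l=0 r=8: 'b'=='b', l++,r--
l=1 r=7: 'e'=='e', l++,r--

l=2, r=6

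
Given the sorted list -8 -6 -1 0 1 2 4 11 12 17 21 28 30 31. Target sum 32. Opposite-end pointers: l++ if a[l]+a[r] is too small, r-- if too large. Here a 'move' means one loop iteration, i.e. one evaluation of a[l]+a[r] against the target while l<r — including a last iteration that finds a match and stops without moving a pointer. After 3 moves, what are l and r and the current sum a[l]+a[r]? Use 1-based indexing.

l=1 r=14: -8+31=23 <32, l++
l=2 r=14: -6+31=25 <32, l++
l=3 r=14: -1+31=30 <32, l++

l=4, r=14, sum=31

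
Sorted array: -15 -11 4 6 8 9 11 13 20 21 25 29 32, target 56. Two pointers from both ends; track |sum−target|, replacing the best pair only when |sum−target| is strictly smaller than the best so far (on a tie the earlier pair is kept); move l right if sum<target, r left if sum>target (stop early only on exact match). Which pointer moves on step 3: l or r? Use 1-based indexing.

l

[1,13] -15+32=17 d=39 * → l++
[2,13] -11+32=21 d=35 * → l++
[3,13] 4+32=36 d=20 * → l++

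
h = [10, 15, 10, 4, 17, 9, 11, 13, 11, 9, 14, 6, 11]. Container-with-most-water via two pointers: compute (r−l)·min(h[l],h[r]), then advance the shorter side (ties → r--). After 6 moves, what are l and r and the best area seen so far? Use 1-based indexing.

l=2, r=8, best area=126

l=1 r=13: min(10,11)*12=120 best=120 *, l++
l=2 r=13: min(15,11)*11=121 best=121 *, r--
l=2 r=12: min(15,6)*10=60 best=121, r--
l=2 r=11: min(15,14)*9=126 best=126 *, r--
l=2 r=10: min(15,9)*8=72 best=126, r--
l=2 r=9: min(15,11)*7=77 best=126, r--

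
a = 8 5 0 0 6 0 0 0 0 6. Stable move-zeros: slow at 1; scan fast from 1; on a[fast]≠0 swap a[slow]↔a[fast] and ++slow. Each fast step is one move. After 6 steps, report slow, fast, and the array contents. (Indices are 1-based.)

slow=1 fast=1: a[fast]=8≠0 swap→a[1]=8, slow++,fast++
slow=2 fast=2: a[fast]=5≠0 swap→a[2]=5, slow++,fast++
slow=3 fast=3: a[fast]=0, fast++
slow=3 fast=4: a[fast]=0, fast++
slow=3 fast=5: a[fast]=6≠0 swap→a[3]=6, slow++,fast++
slow=4 fast=6: a[fast]=0, fast++

slow=4, fast=7, a=[8, 5, 6, 0, 0, 0, 0, 0, 0, 6]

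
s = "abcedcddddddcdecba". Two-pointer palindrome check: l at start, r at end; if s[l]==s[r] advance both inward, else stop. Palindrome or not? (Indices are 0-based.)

l=0 r=17: 'a'=='a', l++,r--
l=1 r=16: 'b'=='b', l++,r--
l=2 r=15: 'c'=='c', l++,r--
l=3 r=14: 'e'=='e', l++,r--
l=4 r=13: 'd'=='d', l++,r--
l=5 r=12: 'c'=='c', l++,r--
l=6 r=11: 'd'=='d', l++,r--
l=7 r=10: 'd'=='d', l++,r--
l=8 r=9: 'd'=='d', l++,r--

palindrome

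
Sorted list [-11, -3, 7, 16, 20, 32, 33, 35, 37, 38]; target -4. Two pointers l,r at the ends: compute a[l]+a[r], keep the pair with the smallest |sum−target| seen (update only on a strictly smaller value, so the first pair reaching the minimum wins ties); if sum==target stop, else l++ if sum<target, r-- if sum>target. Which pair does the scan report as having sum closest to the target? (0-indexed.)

pair (-11, 7) with sum -4 (|Δ|=0)

[0,9] -11+38=27 d=31 * → r--
[0,8] -11+37=26 d=30 * → r--
[0,7] -11+35=24 d=28 * → r--
[0,6] -11+33=22 d=26 * → r--
[0,5] -11+32=21 d=25 * → r--
[0,4] -11+20=9 d=13 * → r--
[0,3] -11+16=5 d=9 * → r--
[0,2] -11+7=-4 d=0 * → stop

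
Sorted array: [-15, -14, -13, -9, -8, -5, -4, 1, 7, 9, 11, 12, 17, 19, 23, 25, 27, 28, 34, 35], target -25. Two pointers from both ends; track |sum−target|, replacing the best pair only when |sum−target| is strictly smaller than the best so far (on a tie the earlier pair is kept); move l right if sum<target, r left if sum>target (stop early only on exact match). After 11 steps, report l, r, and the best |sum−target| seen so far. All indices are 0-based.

l=0, r=8, best |Δ|=19

l=0 r=19: -15+35=20 d=45 *, r--
l=0 r=18: -15+34=19 d=44 *, r--
l=0 r=17: -15+28=13 d=38 *, r--
l=0 r=16: -15+27=12 d=37 *, r--
l=0 r=15: -15+25=10 d=35 *, r--
l=0 r=14: -15+23=8 d=33 *, r--
l=0 r=13: -15+19=4 d=29 *, r--
l=0 r=12: -15+17=2 d=27 *, r--
l=0 r=11: -15+12=-3 d=22 *, r--
l=0 r=10: -15+11=-4 d=21 *, r--
l=0 r=9: -15+9=-6 d=19 *, r--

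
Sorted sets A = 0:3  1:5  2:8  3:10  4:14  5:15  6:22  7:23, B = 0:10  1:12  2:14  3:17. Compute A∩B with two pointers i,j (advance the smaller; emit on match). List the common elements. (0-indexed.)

i=0 j=0: 3<10, i++
i=1 j=0: 5<10, i++
i=2 j=0: 8<10, i++
i=3 j=0: 10==10 emit, i++,j++
i=4 j=1: 14>12, j++
i=4 j=2: 14==14 emit, i++,j++
i=5 j=3: 15<17, i++
i=6 j=3: 22>17, j++

intersection = [10, 14]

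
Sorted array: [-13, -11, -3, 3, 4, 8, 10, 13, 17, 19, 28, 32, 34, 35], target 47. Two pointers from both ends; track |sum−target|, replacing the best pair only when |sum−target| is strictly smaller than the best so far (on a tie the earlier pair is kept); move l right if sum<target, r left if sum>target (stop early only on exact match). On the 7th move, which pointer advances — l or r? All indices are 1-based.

l=1 r=14: -13+35=22 d=25 *, l++
l=2 r=14: -11+35=24 d=23 *, l++
l=3 r=14: -3+35=32 d=15 *, l++
l=4 r=14: 3+35=38 d=9 *, l++
l=5 r=14: 4+35=39 d=8 *, l++
l=6 r=14: 8+35=43 d=4 *, l++
l=7 r=14: 10+35=45 d=2 *, l++

l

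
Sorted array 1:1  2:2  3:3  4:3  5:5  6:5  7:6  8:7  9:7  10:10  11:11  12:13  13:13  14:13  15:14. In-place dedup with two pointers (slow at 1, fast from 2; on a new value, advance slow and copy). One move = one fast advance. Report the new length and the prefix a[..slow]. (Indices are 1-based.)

slow=1 fast=2: a[fast]=2≠a[slow]=1 write a[2]=2, slow++,fast++
slow=2 fast=3: a[fast]=3≠a[slow]=2 write a[3]=3, slow++,fast++
slow=3 fast=4: a[fast]=3=a[slow] dup, fast++
slow=3 fast=5: a[fast]=5≠a[slow]=3 write a[4]=5, slow++,fast++
slow=4 fast=6: a[fast]=5=a[slow] dup, fast++
slow=4 fast=7: a[fast]=6≠a[slow]=5 write a[5]=6, slow++,fast++
slow=5 fast=8: a[fast]=7≠a[slow]=6 write a[6]=7, slow++,fast++
slow=6 fast=9: a[fast]=7=a[slow] dup, fast++
slow=6 fast=10: a[fast]=10≠a[slow]=7 write a[7]=10, slow++,fast++
slow=7 fast=11: a[fast]=11≠a[slow]=10 write a[8]=11, slow++,fast++
slow=8 fast=12: a[fast]=13≠a[slow]=11 write a[9]=13, slow++,fast++
slow=9 fast=13: a[fast]=13=a[slow] dup, fast++
slow=9 fast=14: a[fast]=13=a[slow] dup, fast++
slow=9 fast=15: a[fast]=14≠a[slow]=13 write a[10]=14, slow++,fast++

length 10; prefix = [1, 2, 3, 5, 6, 7, 10, 11, 13, 14]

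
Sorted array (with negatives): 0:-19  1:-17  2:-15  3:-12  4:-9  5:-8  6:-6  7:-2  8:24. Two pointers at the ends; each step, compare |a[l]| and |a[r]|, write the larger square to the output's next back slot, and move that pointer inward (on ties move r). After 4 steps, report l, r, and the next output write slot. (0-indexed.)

[0,8] |-19|<=|24| out[8]=576 → r--
[0,7] |-19|>|-2| out[7]=361 → l++
[1,7] |-17|>|-2| out[6]=289 → l++
[2,7] |-15|>|-2| out[5]=225 → l++

l=3, r=7, next write slot=4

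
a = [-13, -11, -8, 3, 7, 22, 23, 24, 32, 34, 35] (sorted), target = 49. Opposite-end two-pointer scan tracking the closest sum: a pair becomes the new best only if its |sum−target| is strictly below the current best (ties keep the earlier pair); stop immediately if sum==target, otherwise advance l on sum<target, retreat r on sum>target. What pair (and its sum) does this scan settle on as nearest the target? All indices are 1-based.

pair (23, 24) with sum 47 (|Δ|=2)

[1,11] -13+35=22 d=27 * → l++
[2,11] -11+35=24 d=25 * → l++
[3,11] -8+35=27 d=22 * → l++
[4,11] 3+35=38 d=11 * → l++
[5,11] 7+35=42 d=7 * → l++
[6,11] 22+35=57 d=8 → r--
[6,10] 22+34=56 d=7 → r--
[6,9] 22+32=54 d=5 * → r--
[6,8] 22+24=46 d=3 * → l++
[7,8] 23+24=47 d=2 * → l++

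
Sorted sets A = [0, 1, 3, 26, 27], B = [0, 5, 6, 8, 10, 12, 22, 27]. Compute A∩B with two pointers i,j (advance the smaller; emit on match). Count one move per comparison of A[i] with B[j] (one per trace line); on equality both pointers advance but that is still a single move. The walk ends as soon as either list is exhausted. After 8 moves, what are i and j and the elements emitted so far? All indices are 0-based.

[i=0,j=0] 0==0 emit → i++,j++
[i=1,j=1] 1<5 → i++
[i=2,j=1] 3<5 → i++
[i=3,j=1] 26>5 → j++
[i=3,j=2] 26>6 → j++
[i=3,j=3] 26>8 → j++
[i=3,j=4] 26>10 → j++
[i=3,j=5] 26>12 → j++

i=3, j=6, emitted=[0]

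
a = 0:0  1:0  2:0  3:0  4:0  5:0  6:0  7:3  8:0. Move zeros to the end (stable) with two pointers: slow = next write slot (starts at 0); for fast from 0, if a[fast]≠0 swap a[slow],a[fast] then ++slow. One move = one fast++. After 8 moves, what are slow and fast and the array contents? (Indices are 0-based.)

(s=0,f=0) a[fast]=0 → fast++
(s=0,f=1) a[fast]=0 → fast++
(s=0,f=2) a[fast]=0 → fast++
(s=0,f=3) a[fast]=0 → fast++
(s=0,f=4) a[fast]=0 → fast++
(s=0,f=5) a[fast]=0 → fast++
(s=0,f=6) a[fast]=0 → fast++
(s=0,f=7) a[fast]=3≠0 swap→a[0]=3 → slow++,fast++

slow=1, fast=8, a=[3, 0, 0, 0, 0, 0, 0, 0, 0]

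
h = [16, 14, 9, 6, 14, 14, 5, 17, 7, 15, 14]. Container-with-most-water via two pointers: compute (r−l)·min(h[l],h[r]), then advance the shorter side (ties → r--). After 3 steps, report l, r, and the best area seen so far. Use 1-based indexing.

l=1 r=11: min(16,14)*10=140 best=140 *, r--
l=1 r=10: min(16,15)*9=135 best=140, r--
l=1 r=9: min(16,7)*8=56 best=140, r--

l=1, r=8, best area=140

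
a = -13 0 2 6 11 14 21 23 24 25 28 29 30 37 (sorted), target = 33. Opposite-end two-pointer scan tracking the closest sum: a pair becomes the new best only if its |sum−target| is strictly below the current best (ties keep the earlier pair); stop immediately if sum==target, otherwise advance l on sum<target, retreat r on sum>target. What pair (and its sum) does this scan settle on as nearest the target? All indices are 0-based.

l=0 r=13: -13+37=24 d=9 *, l++
l=1 r=13: 0+37=37 d=4 *, r--
l=1 r=12: 0+30=30 d=3 *, l++
l=2 r=12: 2+30=32 d=1 *, l++
l=3 r=12: 6+30=36 d=3, r--
l=3 r=11: 6+29=35 d=2, r--
l=3 r=10: 6+28=34 d=1, r--
l=3 r=9: 6+25=31 d=2, l++
l=4 r=9: 11+25=36 d=3, r--
l=4 r=8: 11+24=35 d=2, r--
l=4 r=7: 11+23=34 d=1, r--
l=4 r=6: 11+21=32 d=1, l++
l=5 r=6: 14+21=35 d=2, r--

pair (2, 30) with sum 32 (|Δ|=1)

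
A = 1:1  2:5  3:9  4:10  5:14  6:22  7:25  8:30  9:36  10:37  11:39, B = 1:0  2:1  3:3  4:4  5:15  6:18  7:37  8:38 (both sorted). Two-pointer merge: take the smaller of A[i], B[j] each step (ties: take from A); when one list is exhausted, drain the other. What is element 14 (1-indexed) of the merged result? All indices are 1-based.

[i=1,j=1] A[i]=1>B[j]=0 take 0 → j++
[i=1,j=2] A[i]=1<=B[j]=1 take 1 → i++
[i=2,j=2] A[i]=5>B[j]=1 take 1 → j++
[i=2,j=3] A[i]=5>B[j]=3 take 3 → j++
[i=2,j=4] A[i]=5>B[j]=4 take 4 → j++
[i=2,j=5] A[i]=5<=B[j]=15 take 5 → i++
[i=3,j=5] A[i]=9<=B[j]=15 take 9 → i++
[i=4,j=5] A[i]=10<=B[j]=15 take 10 → i++
[i=5,j=5] A[i]=14<=B[j]=15 take 14 → i++
[i=6,j=5] A[i]=22>B[j]=15 take 15 → j++
[i=6,j=6] A[i]=22>B[j]=18 take 18 → j++
[i=6,j=7] A[i]=22<=B[j]=37 take 22 → i++
[i=7,j=7] A[i]=25<=B[j]=37 take 25 → i++
[i=8,j=7] A[i]=30<=B[j]=37 take 30 → i++
[i=9,j=7] A[i]=36<=B[j]=37 take 36 → i++
[i=10,j=7] A[i]=37<=B[j]=37 take 37 → i++
[i=11,j=7] A[i]=39>B[j]=37 take 37 → j++
[i=11,j=8] A[i]=39>B[j]=38 take 38 → j++
[i=11,j=9] B done, take A[i]=39 → i++

merged[14] = 30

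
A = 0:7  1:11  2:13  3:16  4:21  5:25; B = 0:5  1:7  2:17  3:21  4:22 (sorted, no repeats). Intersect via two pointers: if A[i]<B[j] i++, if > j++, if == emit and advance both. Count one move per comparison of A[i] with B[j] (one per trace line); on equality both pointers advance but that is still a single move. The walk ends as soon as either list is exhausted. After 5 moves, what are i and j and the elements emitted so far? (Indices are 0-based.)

[i=0,j=0] 7>5 → j++
[i=0,j=1] 7==7 emit → i++,j++
[i=1,j=2] 11<17 → i++
[i=2,j=2] 13<17 → i++
[i=3,j=2] 16<17 → i++

i=4, j=2, emitted=[7]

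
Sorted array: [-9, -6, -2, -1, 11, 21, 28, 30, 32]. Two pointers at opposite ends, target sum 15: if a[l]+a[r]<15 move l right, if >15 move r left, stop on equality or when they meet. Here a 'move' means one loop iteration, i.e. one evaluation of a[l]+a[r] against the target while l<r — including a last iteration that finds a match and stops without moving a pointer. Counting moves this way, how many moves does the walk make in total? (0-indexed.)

l=0 r=8: -9+32=23 >15, r--
l=0 r=7: -9+30=21 >15, r--
l=0 r=6: -9+28=19 >15, r--
l=0 r=5: -9+21=12 <15, l++
l=1 r=5: -6+21=15, found

5 moves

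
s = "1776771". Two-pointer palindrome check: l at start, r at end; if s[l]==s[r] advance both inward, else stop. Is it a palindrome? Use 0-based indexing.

l=0 r=6: '1'=='1', l++,r--
l=1 r=5: '7'=='7', l++,r--
l=2 r=4: '7'=='7', l++,r--

palindrome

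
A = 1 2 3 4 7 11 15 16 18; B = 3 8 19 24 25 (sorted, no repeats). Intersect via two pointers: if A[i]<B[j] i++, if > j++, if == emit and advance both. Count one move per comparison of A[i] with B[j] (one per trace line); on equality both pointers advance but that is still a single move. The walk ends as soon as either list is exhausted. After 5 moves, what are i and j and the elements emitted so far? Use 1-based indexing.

i=6, j=2, emitted=[3]

[i=1,j=1] 1<3 → i++
[i=2,j=1] 2<3 → i++
[i=3,j=1] 3==3 emit → i++,j++
[i=4,j=2] 4<8 → i++
[i=5,j=2] 7<8 → i++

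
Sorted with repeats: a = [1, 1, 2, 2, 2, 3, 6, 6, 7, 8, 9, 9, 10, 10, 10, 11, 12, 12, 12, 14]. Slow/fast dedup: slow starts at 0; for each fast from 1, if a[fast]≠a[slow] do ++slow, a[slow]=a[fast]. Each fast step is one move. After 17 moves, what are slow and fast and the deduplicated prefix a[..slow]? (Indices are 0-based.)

slow=0 fast=1: a[fast]=1=a[slow] dup, fast++
slow=0 fast=2: a[fast]=2≠a[slow]=1 write a[1]=2, slow++,fast++
slow=1 fast=3: a[fast]=2=a[slow] dup, fast++
slow=1 fast=4: a[fast]=2=a[slow] dup, fast++
slow=1 fast=5: a[fast]=3≠a[slow]=2 write a[2]=3, slow++,fast++
slow=2 fast=6: a[fast]=6≠a[slow]=3 write a[3]=6, slow++,fast++
slow=3 fast=7: a[fast]=6=a[slow] dup, fast++
slow=3 fast=8: a[fast]=7≠a[slow]=6 write a[4]=7, slow++,fast++
slow=4 fast=9: a[fast]=8≠a[slow]=7 write a[5]=8, slow++,fast++
slow=5 fast=10: a[fast]=9≠a[slow]=8 write a[6]=9, slow++,fast++
slow=6 fast=11: a[fast]=9=a[slow] dup, fast++
slow=6 fast=12: a[fast]=10≠a[slow]=9 write a[7]=10, slow++,fast++
slow=7 fast=13: a[fast]=10=a[slow] dup, fast++
slow=7 fast=14: a[fast]=10=a[slow] dup, fast++
slow=7 fast=15: a[fast]=11≠a[slow]=10 write a[8]=11, slow++,fast++
slow=8 fast=16: a[fast]=12≠a[slow]=11 write a[9]=12, slow++,fast++
slow=9 fast=17: a[fast]=12=a[slow] dup, fast++

slow=9, fast=18, prefix=[1, 2, 3, 6, 7, 8, 9, 10, 11, 12]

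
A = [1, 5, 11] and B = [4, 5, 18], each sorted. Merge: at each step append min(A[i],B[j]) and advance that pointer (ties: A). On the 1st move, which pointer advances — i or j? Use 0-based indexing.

i

i=0 j=0: A[i]=1<=B[j]=4 take 1, i++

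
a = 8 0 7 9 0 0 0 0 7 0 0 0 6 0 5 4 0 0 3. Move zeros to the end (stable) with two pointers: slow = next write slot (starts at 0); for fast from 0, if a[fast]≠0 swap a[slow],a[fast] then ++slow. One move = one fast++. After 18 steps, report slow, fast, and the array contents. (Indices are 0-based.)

slow=7, fast=18, a=[8, 7, 9, 7, 6, 5, 4, 0, 0, 0, 0, 0, 0, 0, 0, 0, 0, 0, 3]

slow=0 fast=0: a[fast]=8≠0 swap→a[0]=8, slow++,fast++
slow=1 fast=1: a[fast]=0, fast++
slow=1 fast=2: a[fast]=7≠0 swap→a[1]=7, slow++,fast++
slow=2 fast=3: a[fast]=9≠0 swap→a[2]=9, slow++,fast++
slow=3 fast=4: a[fast]=0, fast++
slow=3 fast=5: a[fast]=0, fast++
slow=3 fast=6: a[fast]=0, fast++
slow=3 fast=7: a[fast]=0, fast++
slow=3 fast=8: a[fast]=7≠0 swap→a[3]=7, slow++,fast++
slow=4 fast=9: a[fast]=0, fast++
slow=4 fast=10: a[fast]=0, fast++
slow=4 fast=11: a[fast]=0, fast++
slow=4 fast=12: a[fast]=6≠0 swap→a[4]=6, slow++,fast++
slow=5 fast=13: a[fast]=0, fast++
slow=5 fast=14: a[fast]=5≠0 swap→a[5]=5, slow++,fast++
slow=6 fast=15: a[fast]=4≠0 swap→a[6]=4, slow++,fast++
slow=7 fast=16: a[fast]=0, fast++
slow=7 fast=17: a[fast]=0, fast++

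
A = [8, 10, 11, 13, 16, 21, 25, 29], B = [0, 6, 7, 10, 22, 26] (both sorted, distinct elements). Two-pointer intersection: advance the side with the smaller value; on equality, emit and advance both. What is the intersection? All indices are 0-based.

i=0 j=0: 8>0, j++
i=0 j=1: 8>6, j++
i=0 j=2: 8>7, j++
i=0 j=3: 8<10, i++
i=1 j=3: 10==10 emit, i++,j++
i=2 j=4: 11<22, i++
i=3 j=4: 13<22, i++
i=4 j=4: 16<22, i++
i=5 j=4: 21<22, i++
i=6 j=4: 25>22, j++
i=6 j=5: 25<26, i++
i=7 j=5: 29>26, j++

intersection = [10]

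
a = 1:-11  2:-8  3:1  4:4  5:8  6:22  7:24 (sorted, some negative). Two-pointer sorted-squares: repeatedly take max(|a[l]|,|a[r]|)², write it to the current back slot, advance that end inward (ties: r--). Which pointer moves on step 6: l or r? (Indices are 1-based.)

r

l=1 r=7: |-11|<=|24| out[7]=576, r--
l=1 r=6: |-11|<=|22| out[6]=484, r--
l=1 r=5: |-11|>|8| out[5]=121, l++
l=2 r=5: |-8|<=|8| out[4]=64, r--
l=2 r=4: |-8|>|4| out[3]=64, l++
l=3 r=4: |1|<=|4| out[2]=16, r--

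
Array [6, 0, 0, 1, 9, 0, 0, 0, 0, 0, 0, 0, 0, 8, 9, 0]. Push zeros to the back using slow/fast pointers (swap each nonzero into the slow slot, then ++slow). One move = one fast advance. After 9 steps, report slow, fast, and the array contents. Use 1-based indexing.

(s=1,f=1) a[fast]=6≠0 swap→a[1]=6 → slow++,fast++
(s=2,f=2) a[fast]=0 → fast++
(s=2,f=3) a[fast]=0 → fast++
(s=2,f=4) a[fast]=1≠0 swap→a[2]=1 → slow++,fast++
(s=3,f=5) a[fast]=9≠0 swap→a[3]=9 → slow++,fast++
(s=4,f=6) a[fast]=0 → fast++
(s=4,f=7) a[fast]=0 → fast++
(s=4,f=8) a[fast]=0 → fast++
(s=4,f=9) a[fast]=0 → fast++

slow=4, fast=10, a=[6, 1, 9, 0, 0, 0, 0, 0, 0, 0, 0, 0, 0, 8, 9, 0]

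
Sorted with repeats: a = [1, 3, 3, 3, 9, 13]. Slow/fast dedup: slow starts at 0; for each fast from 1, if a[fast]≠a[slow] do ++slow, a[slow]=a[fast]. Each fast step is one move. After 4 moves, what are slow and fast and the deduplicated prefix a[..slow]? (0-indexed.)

(s=0,f=1) a[fast]=3≠a[slow]=1 write a[1]=3 → slow++,fast++
(s=1,f=2) a[fast]=3=a[slow] dup → fast++
(s=1,f=3) a[fast]=3=a[slow] dup → fast++
(s=1,f=4) a[fast]=9≠a[slow]=3 write a[2]=9 → slow++,fast++

slow=2, fast=5, prefix=[1, 3, 9]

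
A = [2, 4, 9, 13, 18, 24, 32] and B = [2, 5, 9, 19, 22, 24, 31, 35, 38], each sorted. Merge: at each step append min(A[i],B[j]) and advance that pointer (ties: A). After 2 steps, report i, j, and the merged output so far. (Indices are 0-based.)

[i=0,j=0] A[i]=2<=B[j]=2 take 2 → i++
[i=1,j=0] A[i]=4>B[j]=2 take 2 → j++

i=1, j=1, merged so far=[2, 2]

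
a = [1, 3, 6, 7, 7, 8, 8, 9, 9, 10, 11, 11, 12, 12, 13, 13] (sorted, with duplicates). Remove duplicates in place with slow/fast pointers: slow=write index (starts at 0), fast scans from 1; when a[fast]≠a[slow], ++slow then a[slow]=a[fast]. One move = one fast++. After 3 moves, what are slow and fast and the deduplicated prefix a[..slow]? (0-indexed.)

slow=0 fast=1: a[fast]=3≠a[slow]=1 write a[1]=3, slow++,fast++
slow=1 fast=2: a[fast]=6≠a[slow]=3 write a[2]=6, slow++,fast++
slow=2 fast=3: a[fast]=7≠a[slow]=6 write a[3]=7, slow++,fast++

slow=3, fast=4, prefix=[1, 3, 6, 7]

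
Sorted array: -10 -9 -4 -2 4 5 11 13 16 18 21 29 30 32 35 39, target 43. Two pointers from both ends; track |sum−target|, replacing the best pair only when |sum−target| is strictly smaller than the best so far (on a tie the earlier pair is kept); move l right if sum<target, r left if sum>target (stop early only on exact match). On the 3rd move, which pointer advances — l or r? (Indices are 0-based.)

l

l=0 r=15: -10+39=29 d=14 *, l++
l=1 r=15: -9+39=30 d=13 *, l++
l=2 r=15: -4+39=35 d=8 *, l++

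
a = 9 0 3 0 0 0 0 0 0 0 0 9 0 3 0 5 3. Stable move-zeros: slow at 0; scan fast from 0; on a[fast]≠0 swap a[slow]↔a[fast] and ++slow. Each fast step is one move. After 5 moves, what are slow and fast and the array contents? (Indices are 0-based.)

slow=2, fast=5, a=[9, 3, 0, 0, 0, 0, 0, 0, 0, 0, 0, 9, 0, 3, 0, 5, 3]

(s=0,f=0) a[fast]=9≠0 swap→a[0]=9 → slow++,fast++
(s=1,f=1) a[fast]=0 → fast++
(s=1,f=2) a[fast]=3≠0 swap→a[1]=3 → slow++,fast++
(s=2,f=3) a[fast]=0 → fast++
(s=2,f=4) a[fast]=0 → fast++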